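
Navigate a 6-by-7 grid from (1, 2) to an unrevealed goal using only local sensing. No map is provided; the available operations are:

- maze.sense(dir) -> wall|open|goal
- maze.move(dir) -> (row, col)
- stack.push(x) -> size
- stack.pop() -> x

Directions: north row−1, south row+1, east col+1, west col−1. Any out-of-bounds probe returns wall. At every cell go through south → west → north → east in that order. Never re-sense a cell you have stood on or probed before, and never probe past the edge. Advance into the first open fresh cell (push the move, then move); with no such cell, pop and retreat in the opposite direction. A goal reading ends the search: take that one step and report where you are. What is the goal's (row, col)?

Action: maze.sense[dir→south]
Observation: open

Action: stack.push[x→south]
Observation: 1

Action: maze.move[dir→south]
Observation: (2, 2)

Action: maze.sense[dir→south]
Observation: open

Action: stack.push[x→south]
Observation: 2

Action: maze.move[dir→south]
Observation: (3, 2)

Action: maze.sense[dir→south]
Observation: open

Action: stack.push[x→south]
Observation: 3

Action: maze.move[dir→south]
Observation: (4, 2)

Action: maze.sense[dir→south]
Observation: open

Action: stack.push[x→south]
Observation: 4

Action: maze.move[dir→south]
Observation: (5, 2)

Action: maze.sense[dir→west]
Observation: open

Action: stack.push[x→west]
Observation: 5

Action: maze.move[dir→west]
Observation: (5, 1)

Action: maze.sense[dir→west]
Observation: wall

Action: maze.sense[dir→north]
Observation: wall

Action: stack.pop[]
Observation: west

Action: maze.move[dir→east]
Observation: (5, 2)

Action: maze.sense[dir→east]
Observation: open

Action: stack.push[x→east]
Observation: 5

Action: maze.move[dir→east]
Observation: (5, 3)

Action: maze.sense[dir→north]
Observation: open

Action: stack.push[x→north]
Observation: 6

Action: maze.move[dir→north]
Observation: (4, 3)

Action: maze.sense[dir→north]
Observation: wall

Action: maze.sense[dir→east]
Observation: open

Action: stack.push[x→east]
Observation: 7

Action: maze.move[dir→east]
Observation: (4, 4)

Action: maze.sense[dir→south]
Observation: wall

Action: maze.sense[dir→north]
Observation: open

Action: stack.push[x→north]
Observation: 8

Action: maze.move[dir→north]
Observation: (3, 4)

Action: maze.sense[dir→north]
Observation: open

Action: stack.push[x→north]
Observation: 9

Action: maze.move[dir→north]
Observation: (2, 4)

Action: maze.sense[dir→west]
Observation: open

Action: stack.push[x→west]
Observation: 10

Action: maze.move[dir→west]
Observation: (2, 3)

Action: maze.sense[dir→north]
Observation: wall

Action: stack.pop[]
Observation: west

Action: maze.move[dir→east]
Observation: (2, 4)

Action: maze.sense[dir→north]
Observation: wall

Action: maze.sense[dir→east]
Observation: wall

Action: stack.pop[]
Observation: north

Action: maze.move[dir→south]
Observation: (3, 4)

Action: maze.sense[dir→east]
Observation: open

Action: stack.push[x→east]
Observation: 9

Action: maze.move[dir→east]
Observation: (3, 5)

Action: maze.sense[dir→south]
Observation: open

Action: stack.push[x→south]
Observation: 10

Action: maze.move[dir→south]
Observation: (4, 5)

Action: maze.sense[dir→south]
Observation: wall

Action: maze.sense[dir→east]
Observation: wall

Action: stack.pop[]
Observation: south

Action: maze.move[dir→north]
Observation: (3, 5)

Action: maze.sense[dir→east]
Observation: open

Action: stack.push[x→east]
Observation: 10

Action: maze.move[dir→east]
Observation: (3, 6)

Action: maze.sense[dir→north]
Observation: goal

Action: maze.move[dir→north]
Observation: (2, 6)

Answer: (2, 6)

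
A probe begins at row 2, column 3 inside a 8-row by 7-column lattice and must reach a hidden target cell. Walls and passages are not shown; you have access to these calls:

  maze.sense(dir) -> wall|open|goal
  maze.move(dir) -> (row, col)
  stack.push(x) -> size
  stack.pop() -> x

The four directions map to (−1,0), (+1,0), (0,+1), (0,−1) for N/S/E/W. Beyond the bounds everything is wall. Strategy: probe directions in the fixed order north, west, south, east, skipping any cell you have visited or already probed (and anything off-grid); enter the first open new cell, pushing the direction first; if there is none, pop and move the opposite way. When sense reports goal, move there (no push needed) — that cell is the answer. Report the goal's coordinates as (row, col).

~$ sense north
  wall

~$ sense west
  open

~$ push west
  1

~$ move west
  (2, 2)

~$ sense north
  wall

~$ sense west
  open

~$ push west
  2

~$ move west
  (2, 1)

~$ sense north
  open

~$ push north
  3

~$ move north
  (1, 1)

~$ sense north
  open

~$ push north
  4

~$ move north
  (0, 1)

~$ sense west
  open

~$ push west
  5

~$ move west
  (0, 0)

~$ sense south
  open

~$ push south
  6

~$ move south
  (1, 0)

~$ sense south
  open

~$ push south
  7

~$ move south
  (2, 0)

~$ sense south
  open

~$ push south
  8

~$ move south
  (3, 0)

~$ sense south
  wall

~$ sense east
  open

~$ push east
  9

~$ move east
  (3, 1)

~$ sense south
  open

~$ push south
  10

~$ move south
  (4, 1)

~$ sense south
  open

~$ push south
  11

~$ move south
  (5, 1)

~$ sense west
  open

~$ push west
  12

~$ move west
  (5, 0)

~$ sense south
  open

~$ push south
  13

~$ move south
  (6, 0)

~$ sense south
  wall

~$ sense east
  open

~$ push east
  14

~$ move east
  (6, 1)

~$ sense south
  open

~$ push south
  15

~$ move south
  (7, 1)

~$ sense east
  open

~$ push east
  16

~$ move east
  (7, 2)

~$ sense north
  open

~$ push north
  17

~$ move north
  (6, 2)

~$ sense north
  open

~$ push north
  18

~$ move north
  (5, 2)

~$ sense north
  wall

~$ sense east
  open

~$ push east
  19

~$ move east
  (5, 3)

~$ sense north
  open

~$ push north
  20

~$ move north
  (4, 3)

~$ sense north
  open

~$ push north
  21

~$ move north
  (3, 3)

~$ sense west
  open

~$ push west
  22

~$ move west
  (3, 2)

~$ pop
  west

~$ move east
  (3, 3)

~$ sense east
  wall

~$ pop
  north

~$ move south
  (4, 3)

~$ sense east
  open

~$ push east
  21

~$ move east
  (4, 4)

~$ sense south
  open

~$ push south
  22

~$ move south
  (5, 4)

~$ sense south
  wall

~$ sense east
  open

~$ push east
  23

~$ move east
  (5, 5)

~$ sense north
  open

~$ push north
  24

~$ move north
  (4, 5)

~$ sense north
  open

~$ push north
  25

~$ move north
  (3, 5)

~$ sense north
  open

~$ push north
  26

~$ move north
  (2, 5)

~$ sense north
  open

~$ push north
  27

~$ move north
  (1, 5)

~$ sense north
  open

~$ push north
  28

~$ move north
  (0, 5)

~$ sense west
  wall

~$ sense east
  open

~$ push east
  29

~$ move east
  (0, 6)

~$ sense south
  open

~$ push south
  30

~$ move south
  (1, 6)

~$ sense south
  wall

~$ pop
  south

~$ move north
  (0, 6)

~$ pop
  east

~$ move west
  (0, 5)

~$ pop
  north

~$ move south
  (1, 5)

~$ sense west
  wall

~$ pop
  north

~$ move south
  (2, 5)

~$ sense west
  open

~$ push west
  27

~$ move west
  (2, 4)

~$ pop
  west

~$ move east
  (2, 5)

~$ pop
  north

~$ move south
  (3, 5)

~$ sense east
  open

~$ push east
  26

~$ move east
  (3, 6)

~$ sense south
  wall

~$ pop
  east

~$ move west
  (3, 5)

~$ pop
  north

~$ move south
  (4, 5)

~$ pop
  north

~$ move south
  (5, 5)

~$ sense south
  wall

~$ sense east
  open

~$ push east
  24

~$ move east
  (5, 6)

~$ sense south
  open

~$ push south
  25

~$ move south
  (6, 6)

~$ sense south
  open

~$ push south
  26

~$ move south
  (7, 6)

~$ sense west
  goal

~$ move west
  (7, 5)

Answer: (7, 5)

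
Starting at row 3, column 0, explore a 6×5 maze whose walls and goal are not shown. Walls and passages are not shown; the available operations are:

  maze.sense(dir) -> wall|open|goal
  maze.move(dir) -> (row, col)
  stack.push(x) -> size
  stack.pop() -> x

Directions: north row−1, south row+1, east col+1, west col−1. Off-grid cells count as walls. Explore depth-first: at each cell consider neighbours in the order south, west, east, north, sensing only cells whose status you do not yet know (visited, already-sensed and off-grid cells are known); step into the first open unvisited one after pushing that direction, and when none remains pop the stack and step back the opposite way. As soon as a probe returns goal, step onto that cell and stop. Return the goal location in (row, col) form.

Calling maze.sense with south, — result: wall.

I invoke maze.sense with east, and see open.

Invoking stack.push with east, — result: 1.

Using maze.move with east, giving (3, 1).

Next I call maze.sense with south, : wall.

I invoke maze.sense with east, and observe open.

Calling stack.push with east, : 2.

Using maze.move with east, which returns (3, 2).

I try maze.sense with south, giving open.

Invoking stack.push with south, and see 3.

Then maze.move with south, : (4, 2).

Then maze.sense with south, which returns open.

Next I call stack.push with south, — result: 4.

Calling maze.move with south, yielding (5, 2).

I invoke maze.sense with west, and observe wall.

I run maze.sense with east, and see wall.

I call stack.pop(), yielding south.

Using maze.move with north, → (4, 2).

I invoke maze.sense with east, and get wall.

Then stack.pop, which returns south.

Now I run maze.move with north, yielding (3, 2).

Calling maze.sense with east, and get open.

Now I run stack.push with east, and see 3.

I run maze.move with east, and get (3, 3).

I try maze.sense with east, and observe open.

I try stack.push with east, which returns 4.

Then maze.move with east, → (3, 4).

I run maze.sense with south, → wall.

Next I call maze.sense with north, giving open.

Invoking stack.push with north, and see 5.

Then maze.move with north, — result: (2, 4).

Next I call maze.sense with west, yielding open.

I call stack.push with west, which returns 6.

Using maze.move with west, which returns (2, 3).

Then maze.sense with west, and get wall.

I run maze.sense with north, — result: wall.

Using stack.pop(), which returns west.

Invoking maze.move with east, and observe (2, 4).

I use maze.sense with north, giving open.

I try stack.push with north, which returns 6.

Then maze.move with north, — result: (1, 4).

I run maze.sense with north, and see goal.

Using maze.move with north, and see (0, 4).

Answer: (0, 4)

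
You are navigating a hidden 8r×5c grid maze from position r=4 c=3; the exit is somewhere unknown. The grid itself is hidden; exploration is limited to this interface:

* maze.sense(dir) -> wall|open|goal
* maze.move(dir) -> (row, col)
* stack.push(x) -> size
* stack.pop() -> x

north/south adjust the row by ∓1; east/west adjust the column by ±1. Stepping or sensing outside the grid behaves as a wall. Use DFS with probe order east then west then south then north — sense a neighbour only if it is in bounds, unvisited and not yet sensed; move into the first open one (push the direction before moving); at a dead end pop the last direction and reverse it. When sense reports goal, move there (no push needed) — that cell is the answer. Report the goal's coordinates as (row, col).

Invoking sense on dir→east, : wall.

I use sense on dir→west, which returns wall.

I call sense on dir→south, which returns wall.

Next I call sense on dir→north, giving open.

Calling push on x→north, and get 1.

I call move on dir→north, — result: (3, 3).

Using sense on dir→east, : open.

Invoking push on x→east, and see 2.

Using move on dir→east, and get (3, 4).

Next I call sense on dir→north, : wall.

I use pop(), : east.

I use move on dir→west, — result: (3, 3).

I try sense on dir→west, which returns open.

Invoking push on x→west, and observe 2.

Using move on dir→west, and see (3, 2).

Then sense on dir→west, which returns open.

Now I run push on x→west, and see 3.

I call move on dir→west, giving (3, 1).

I invoke sense on dir→west, and get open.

Calling push on x→west, : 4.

Using move on dir→west, which returns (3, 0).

Next I call sense on dir→south, and get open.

Invoking push on x→south, and get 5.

I run move on dir→south, which returns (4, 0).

Using sense on dir→east, and see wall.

Using sense on dir→south, → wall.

I try pop(), : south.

Invoking move on dir→north, : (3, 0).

Now I run sense on dir→north, and observe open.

I call push on x→north, — result: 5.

I use move on dir→north, and see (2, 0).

I try sense on dir→east, and get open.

I call push on x→east, : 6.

I invoke move on dir→east, giving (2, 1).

I run sense on dir→east, yielding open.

I try push on x→east, : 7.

I try move on dir→east, yielding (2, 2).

Calling sense on dir→east, and observe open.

I call push on x→east, → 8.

I run move on dir→east, — result: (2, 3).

I run sense on dir→north, → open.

I use push on x→north, — result: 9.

Calling move on dir→north, — result: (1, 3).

I invoke sense on dir→east, yielding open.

I run push on x→east, and see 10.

Now I run move on dir→east, and get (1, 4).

I run sense on dir→north, and see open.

Using push on x→north, — result: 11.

Next I call move on dir→north, and get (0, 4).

I run sense on dir→west, : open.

I invoke push on x→west, which returns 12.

Using move on dir→west, and see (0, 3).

Next I call sense on dir→west, — result: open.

Next I call push on x→west, and get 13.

Using move on dir→west, — result: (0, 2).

I call sense on dir→west, — result: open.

I invoke push on x→west, : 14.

Calling move on dir→west, and observe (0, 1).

I invoke sense on dir→west, and observe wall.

Using sense on dir→south, and get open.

I run push on x→south, giving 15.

I call move on dir→south, : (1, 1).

I call sense on dir→east, and get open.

Calling push on x→east, : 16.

I use move on dir→east, and see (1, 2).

Calling pop, : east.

Next I call move on dir→west, and observe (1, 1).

I use sense on dir→west, yielding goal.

Using move on dir→west, : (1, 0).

Answer: (1, 0)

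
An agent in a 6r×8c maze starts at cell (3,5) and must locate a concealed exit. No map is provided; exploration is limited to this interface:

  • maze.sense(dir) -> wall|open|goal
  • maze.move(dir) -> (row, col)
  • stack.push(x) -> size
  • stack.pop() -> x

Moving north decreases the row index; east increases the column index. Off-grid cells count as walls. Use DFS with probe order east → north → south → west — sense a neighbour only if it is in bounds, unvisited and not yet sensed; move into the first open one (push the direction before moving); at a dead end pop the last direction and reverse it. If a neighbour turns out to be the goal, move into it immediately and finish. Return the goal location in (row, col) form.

~$ maze.sense dir: east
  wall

~$ maze.sense dir: north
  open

~$ stack.push x: north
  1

~$ maze.move dir: north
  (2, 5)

~$ maze.sense dir: east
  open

~$ stack.push x: east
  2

~$ maze.move dir: east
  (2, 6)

~$ maze.sense dir: east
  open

~$ stack.push x: east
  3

~$ maze.move dir: east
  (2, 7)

~$ maze.sense dir: north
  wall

~$ maze.sense dir: south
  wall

~$ stack.pop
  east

~$ maze.move dir: west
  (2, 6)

~$ maze.sense dir: north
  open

~$ stack.push x: north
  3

~$ maze.move dir: north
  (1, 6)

~$ maze.sense dir: north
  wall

~$ maze.sense dir: west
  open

~$ stack.push x: west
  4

~$ maze.move dir: west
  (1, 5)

~$ maze.sense dir: north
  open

~$ stack.push x: north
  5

~$ maze.move dir: north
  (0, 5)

~$ maze.sense dir: west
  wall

~$ stack.pop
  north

~$ maze.move dir: south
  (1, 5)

~$ maze.sense dir: west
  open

~$ stack.push x: west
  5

~$ maze.move dir: west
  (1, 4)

~$ maze.sense dir: south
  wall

~$ maze.sense dir: west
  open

~$ stack.push x: west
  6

~$ maze.move dir: west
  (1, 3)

~$ maze.sense dir: north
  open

~$ stack.push x: north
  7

~$ maze.move dir: north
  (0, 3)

~$ maze.sense dir: west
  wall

~$ stack.pop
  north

~$ maze.move dir: south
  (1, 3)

~$ maze.sense dir: south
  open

~$ stack.push x: south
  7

~$ maze.move dir: south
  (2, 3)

~$ maze.sense dir: south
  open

~$ stack.push x: south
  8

~$ maze.move dir: south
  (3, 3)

~$ maze.sense dir: east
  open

~$ stack.push x: east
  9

~$ maze.move dir: east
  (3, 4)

~$ maze.sense dir: south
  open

~$ stack.push x: south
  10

~$ maze.move dir: south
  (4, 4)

~$ maze.sense dir: east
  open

~$ stack.push x: east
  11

~$ maze.move dir: east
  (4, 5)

~$ maze.sense dir: east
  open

~$ stack.push x: east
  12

~$ maze.move dir: east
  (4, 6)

~$ maze.sense dir: east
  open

~$ stack.push x: east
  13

~$ maze.move dir: east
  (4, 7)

~$ maze.sense dir: south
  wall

~$ stack.pop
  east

~$ maze.move dir: west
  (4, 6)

~$ maze.sense dir: south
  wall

~$ stack.pop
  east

~$ maze.move dir: west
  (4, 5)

~$ maze.sense dir: south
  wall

~$ stack.pop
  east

~$ maze.move dir: west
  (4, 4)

~$ maze.sense dir: south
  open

~$ stack.push x: south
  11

~$ maze.move dir: south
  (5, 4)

~$ maze.sense dir: west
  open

~$ stack.push x: west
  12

~$ maze.move dir: west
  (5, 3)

~$ maze.sense dir: north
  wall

~$ maze.sense dir: west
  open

~$ stack.push x: west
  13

~$ maze.move dir: west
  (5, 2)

~$ maze.sense dir: north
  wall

~$ maze.sense dir: west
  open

~$ stack.push x: west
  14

~$ maze.move dir: west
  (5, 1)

~$ maze.sense dir: north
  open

~$ stack.push x: north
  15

~$ maze.move dir: north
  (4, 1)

~$ maze.sense dir: north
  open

~$ stack.push x: north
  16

~$ maze.move dir: north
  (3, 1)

~$ maze.sense dir: east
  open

~$ stack.push x: east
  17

~$ maze.move dir: east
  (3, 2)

~$ maze.sense dir: north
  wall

~$ stack.pop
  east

~$ maze.move dir: west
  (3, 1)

~$ maze.sense dir: north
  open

~$ stack.push x: north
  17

~$ maze.move dir: north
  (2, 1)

~$ maze.sense dir: north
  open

~$ stack.push x: north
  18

~$ maze.move dir: north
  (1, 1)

~$ maze.sense dir: east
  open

~$ stack.push x: east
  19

~$ maze.move dir: east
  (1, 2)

~$ stack.pop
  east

~$ maze.move dir: west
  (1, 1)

~$ maze.sense dir: north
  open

~$ stack.push x: north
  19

~$ maze.move dir: north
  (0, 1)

~$ maze.sense dir: west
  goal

~$ maze.move dir: west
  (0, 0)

Answer: (0, 0)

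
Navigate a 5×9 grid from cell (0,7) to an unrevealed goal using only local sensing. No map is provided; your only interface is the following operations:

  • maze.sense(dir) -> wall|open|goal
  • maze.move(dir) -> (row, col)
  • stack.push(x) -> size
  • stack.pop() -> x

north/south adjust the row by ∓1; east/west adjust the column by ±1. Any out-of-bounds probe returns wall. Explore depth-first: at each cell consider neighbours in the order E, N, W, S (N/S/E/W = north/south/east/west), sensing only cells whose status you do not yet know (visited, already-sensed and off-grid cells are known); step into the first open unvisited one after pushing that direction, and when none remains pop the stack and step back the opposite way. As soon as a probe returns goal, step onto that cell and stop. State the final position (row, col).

→ maze.sense(dir=east)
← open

→ stack.push(x=east)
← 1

→ maze.move(dir=east)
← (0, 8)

→ maze.sense(dir=south)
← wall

→ stack.pop()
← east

→ maze.move(dir=west)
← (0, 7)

→ maze.sense(dir=west)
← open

→ stack.push(x=west)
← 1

→ maze.move(dir=west)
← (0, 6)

→ maze.sense(dir=west)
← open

→ stack.push(x=west)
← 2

→ maze.move(dir=west)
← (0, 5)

→ maze.sense(dir=west)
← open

→ stack.push(x=west)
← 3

→ maze.move(dir=west)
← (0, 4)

→ maze.sense(dir=west)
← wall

→ maze.sense(dir=south)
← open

→ stack.push(x=south)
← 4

→ maze.move(dir=south)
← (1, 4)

→ maze.sense(dir=east)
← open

→ stack.push(x=east)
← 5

→ maze.move(dir=east)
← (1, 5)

→ maze.sense(dir=east)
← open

→ stack.push(x=east)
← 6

→ maze.move(dir=east)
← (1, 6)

→ maze.sense(dir=east)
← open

→ stack.push(x=east)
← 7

→ maze.move(dir=east)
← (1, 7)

→ maze.sense(dir=south)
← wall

→ stack.pop()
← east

→ maze.move(dir=west)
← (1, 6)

→ maze.sense(dir=south)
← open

→ stack.push(x=south)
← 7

→ maze.move(dir=south)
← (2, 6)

→ maze.sense(dir=west)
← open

→ stack.push(x=west)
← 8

→ maze.move(dir=west)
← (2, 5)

→ maze.sense(dir=west)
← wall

→ maze.sense(dir=south)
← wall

→ stack.pop()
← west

→ maze.move(dir=east)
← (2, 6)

→ maze.sense(dir=south)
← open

→ stack.push(x=south)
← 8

→ maze.move(dir=south)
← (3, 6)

→ maze.sense(dir=east)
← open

→ stack.push(x=east)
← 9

→ maze.move(dir=east)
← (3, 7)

→ maze.sense(dir=east)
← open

→ stack.push(x=east)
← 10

→ maze.move(dir=east)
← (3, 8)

→ maze.sense(dir=north)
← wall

→ maze.sense(dir=south)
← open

→ stack.push(x=south)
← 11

→ maze.move(dir=south)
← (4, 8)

→ maze.sense(dir=west)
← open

→ stack.push(x=west)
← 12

→ maze.move(dir=west)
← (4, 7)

→ maze.sense(dir=west)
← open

→ stack.push(x=west)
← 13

→ maze.move(dir=west)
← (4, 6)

→ maze.sense(dir=west)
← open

→ stack.push(x=west)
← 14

→ maze.move(dir=west)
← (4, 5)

→ maze.sense(dir=west)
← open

→ stack.push(x=west)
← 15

→ maze.move(dir=west)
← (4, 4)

→ maze.sense(dir=north)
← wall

→ maze.sense(dir=west)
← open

→ stack.push(x=west)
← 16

→ maze.move(dir=west)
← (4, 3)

→ maze.sense(dir=north)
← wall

→ maze.sense(dir=west)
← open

→ stack.push(x=west)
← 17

→ maze.move(dir=west)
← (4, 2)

→ maze.sense(dir=north)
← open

→ stack.push(x=north)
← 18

→ maze.move(dir=north)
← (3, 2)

→ maze.sense(dir=north)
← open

→ stack.push(x=north)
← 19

→ maze.move(dir=north)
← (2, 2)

→ maze.sense(dir=east)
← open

→ stack.push(x=east)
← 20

→ maze.move(dir=east)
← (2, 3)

→ maze.sense(dir=north)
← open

→ stack.push(x=north)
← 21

→ maze.move(dir=north)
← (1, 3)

→ maze.sense(dir=west)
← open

→ stack.push(x=west)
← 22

→ maze.move(dir=west)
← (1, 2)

→ maze.sense(dir=north)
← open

→ stack.push(x=north)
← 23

→ maze.move(dir=north)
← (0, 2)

→ maze.sense(dir=west)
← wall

→ stack.pop()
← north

→ maze.move(dir=south)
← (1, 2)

→ maze.sense(dir=west)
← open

→ stack.push(x=west)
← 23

→ maze.move(dir=west)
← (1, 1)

→ maze.sense(dir=west)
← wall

→ maze.sense(dir=south)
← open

→ stack.push(x=south)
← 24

→ maze.move(dir=south)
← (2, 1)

→ maze.sense(dir=west)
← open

→ stack.push(x=west)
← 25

→ maze.move(dir=west)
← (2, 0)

→ maze.sense(dir=south)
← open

→ stack.push(x=south)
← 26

→ maze.move(dir=south)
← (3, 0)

→ maze.sense(dir=east)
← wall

→ maze.sense(dir=south)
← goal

→ maze.move(dir=south)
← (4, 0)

Answer: (4, 0)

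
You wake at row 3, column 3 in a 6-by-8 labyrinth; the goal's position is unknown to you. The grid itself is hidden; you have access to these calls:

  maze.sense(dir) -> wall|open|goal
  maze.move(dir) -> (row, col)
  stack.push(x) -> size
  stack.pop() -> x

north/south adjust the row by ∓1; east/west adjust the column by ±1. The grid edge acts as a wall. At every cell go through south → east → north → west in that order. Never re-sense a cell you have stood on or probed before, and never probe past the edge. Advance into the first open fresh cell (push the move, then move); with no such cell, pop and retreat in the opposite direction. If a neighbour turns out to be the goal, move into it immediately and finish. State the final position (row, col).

> maze.sense dir: south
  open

> stack.push x: south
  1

> maze.move dir: south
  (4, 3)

> maze.sense dir: south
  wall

> maze.sense dir: east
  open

> stack.push x: east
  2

> maze.move dir: east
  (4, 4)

> maze.sense dir: south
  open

> stack.push x: south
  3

> maze.move dir: south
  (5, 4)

> maze.sense dir: east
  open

> stack.push x: east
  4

> maze.move dir: east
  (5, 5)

> maze.sense dir: east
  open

> stack.push x: east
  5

> maze.move dir: east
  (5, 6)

> maze.sense dir: east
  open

> stack.push x: east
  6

> maze.move dir: east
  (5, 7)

> maze.sense dir: north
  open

> stack.push x: north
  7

> maze.move dir: north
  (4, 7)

> maze.sense dir: north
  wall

> maze.sense dir: west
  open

> stack.push x: west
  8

> maze.move dir: west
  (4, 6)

> maze.sense dir: north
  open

> stack.push x: north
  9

> maze.move dir: north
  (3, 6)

> maze.sense dir: north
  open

> stack.push x: north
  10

> maze.move dir: north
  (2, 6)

> maze.sense dir: east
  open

> stack.push x: east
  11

> maze.move dir: east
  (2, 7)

> maze.sense dir: north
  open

> stack.push x: north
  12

> maze.move dir: north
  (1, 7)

> maze.sense dir: north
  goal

> maze.move dir: north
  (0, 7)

Answer: (0, 7)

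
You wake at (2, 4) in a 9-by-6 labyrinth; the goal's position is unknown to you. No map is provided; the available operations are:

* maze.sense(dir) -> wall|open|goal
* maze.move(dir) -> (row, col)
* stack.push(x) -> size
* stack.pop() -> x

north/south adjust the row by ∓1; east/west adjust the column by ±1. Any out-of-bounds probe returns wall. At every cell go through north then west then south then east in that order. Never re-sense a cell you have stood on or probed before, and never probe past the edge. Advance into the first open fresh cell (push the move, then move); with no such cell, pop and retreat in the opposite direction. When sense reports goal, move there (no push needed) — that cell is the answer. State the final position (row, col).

% maze.sense north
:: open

% stack.push north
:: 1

% maze.move north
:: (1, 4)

% maze.sense north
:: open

% stack.push north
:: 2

% maze.move north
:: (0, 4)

% maze.sense west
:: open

% stack.push west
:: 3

% maze.move west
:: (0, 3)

% maze.sense west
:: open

% stack.push west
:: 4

% maze.move west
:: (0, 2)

% maze.sense west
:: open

% stack.push west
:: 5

% maze.move west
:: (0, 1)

% maze.sense west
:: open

% stack.push west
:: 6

% maze.move west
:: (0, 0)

% maze.sense south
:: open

% stack.push south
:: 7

% maze.move south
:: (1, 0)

% maze.sense south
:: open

% stack.push south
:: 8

% maze.move south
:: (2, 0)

% maze.sense south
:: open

% stack.push south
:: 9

% maze.move south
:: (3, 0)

% maze.sense south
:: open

% stack.push south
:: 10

% maze.move south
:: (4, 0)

% maze.sense south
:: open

% stack.push south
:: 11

% maze.move south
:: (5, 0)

% maze.sense south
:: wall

% maze.sense east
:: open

% stack.push east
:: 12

% maze.move east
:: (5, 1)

% maze.sense north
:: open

% stack.push north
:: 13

% maze.move north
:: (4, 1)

% maze.sense north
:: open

% stack.push north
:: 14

% maze.move north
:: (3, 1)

% maze.sense north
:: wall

% maze.sense east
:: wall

% stack.pop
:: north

% maze.move south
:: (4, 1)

% maze.sense east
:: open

% stack.push east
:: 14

% maze.move east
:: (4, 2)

% maze.sense south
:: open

% stack.push south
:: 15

% maze.move south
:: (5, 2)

% maze.sense south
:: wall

% maze.sense east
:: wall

% stack.pop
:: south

% maze.move north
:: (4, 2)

% maze.sense east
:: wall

% stack.pop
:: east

% maze.move west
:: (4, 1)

% stack.pop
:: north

% maze.move south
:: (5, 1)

% maze.sense south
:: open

% stack.push south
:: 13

% maze.move south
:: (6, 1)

% maze.sense south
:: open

% stack.push south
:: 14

% maze.move south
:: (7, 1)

% maze.sense west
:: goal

% maze.move west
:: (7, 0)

Answer: (7, 0)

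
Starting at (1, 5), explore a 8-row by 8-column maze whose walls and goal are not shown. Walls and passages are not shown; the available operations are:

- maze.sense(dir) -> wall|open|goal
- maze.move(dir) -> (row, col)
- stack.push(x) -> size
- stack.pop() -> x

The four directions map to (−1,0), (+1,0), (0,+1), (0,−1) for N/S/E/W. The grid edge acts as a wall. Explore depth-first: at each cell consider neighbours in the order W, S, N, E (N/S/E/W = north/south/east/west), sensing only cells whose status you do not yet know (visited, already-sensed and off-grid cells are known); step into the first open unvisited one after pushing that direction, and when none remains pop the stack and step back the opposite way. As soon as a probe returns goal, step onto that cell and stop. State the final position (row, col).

>>> maze.sense dir→west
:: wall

>>> maze.sense dir→south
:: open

>>> stack.push x→south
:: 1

>>> maze.move dir→south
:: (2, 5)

>>> maze.sense dir→west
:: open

>>> stack.push x→west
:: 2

>>> maze.move dir→west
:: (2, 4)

>>> maze.sense dir→west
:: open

>>> stack.push x→west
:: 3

>>> maze.move dir→west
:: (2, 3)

>>> maze.sense dir→west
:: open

>>> stack.push x→west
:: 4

>>> maze.move dir→west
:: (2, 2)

>>> maze.sense dir→west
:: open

>>> stack.push x→west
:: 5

>>> maze.move dir→west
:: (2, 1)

>>> maze.sense dir→west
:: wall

>>> maze.sense dir→south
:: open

>>> stack.push x→south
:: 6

>>> maze.move dir→south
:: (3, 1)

>>> maze.sense dir→west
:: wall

>>> maze.sense dir→south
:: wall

>>> maze.sense dir→east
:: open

>>> stack.push x→east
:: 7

>>> maze.move dir→east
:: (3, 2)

>>> maze.sense dir→south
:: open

>>> stack.push x→south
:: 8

>>> maze.move dir→south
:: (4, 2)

>>> maze.sense dir→south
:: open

>>> stack.push x→south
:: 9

>>> maze.move dir→south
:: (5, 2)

>>> maze.sense dir→west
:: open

>>> stack.push x→west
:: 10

>>> maze.move dir→west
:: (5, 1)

>>> maze.sense dir→west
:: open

>>> stack.push x→west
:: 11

>>> maze.move dir→west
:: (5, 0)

>>> maze.sense dir→south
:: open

>>> stack.push x→south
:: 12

>>> maze.move dir→south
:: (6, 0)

>>> maze.sense dir→south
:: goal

>>> maze.move dir→south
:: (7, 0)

Answer: (7, 0)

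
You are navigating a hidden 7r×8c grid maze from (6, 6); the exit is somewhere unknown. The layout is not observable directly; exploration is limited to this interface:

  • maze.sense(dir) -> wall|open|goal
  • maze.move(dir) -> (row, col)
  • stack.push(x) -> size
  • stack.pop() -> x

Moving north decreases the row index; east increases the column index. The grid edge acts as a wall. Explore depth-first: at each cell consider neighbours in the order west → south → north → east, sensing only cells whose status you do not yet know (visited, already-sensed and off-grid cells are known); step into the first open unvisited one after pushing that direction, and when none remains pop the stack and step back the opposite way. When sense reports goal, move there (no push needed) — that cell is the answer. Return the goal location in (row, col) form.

CALL maze.sense[dir='west']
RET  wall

CALL maze.sense[dir='north']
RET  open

CALL stack.push[x='north']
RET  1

CALL maze.move[dir='north']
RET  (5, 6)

CALL maze.sense[dir='west']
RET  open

CALL stack.push[x='west']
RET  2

CALL maze.move[dir='west']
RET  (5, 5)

CALL maze.sense[dir='west']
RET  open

CALL stack.push[x='west']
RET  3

CALL maze.move[dir='west']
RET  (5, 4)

CALL maze.sense[dir='west']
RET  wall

CALL maze.sense[dir='south']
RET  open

CALL stack.push[x='south']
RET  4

CALL maze.move[dir='south']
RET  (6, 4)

CALL maze.sense[dir='west']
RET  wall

CALL stack.pop[]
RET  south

CALL maze.move[dir='north']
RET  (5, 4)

CALL maze.sense[dir='north']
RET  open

CALL stack.push[x='north']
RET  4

CALL maze.move[dir='north']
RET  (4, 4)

CALL maze.sense[dir='west']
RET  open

CALL stack.push[x='west']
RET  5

CALL maze.move[dir='west']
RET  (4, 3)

CALL maze.sense[dir='west']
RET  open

CALL stack.push[x='west']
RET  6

CALL maze.move[dir='west']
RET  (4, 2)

CALL maze.sense[dir='west']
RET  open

CALL stack.push[x='west']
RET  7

CALL maze.move[dir='west']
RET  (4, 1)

CALL maze.sense[dir='west']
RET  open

CALL stack.push[x='west']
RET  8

CALL maze.move[dir='west']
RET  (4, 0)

CALL maze.sense[dir='south']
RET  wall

CALL maze.sense[dir='north']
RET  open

CALL stack.push[x='north']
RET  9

CALL maze.move[dir='north']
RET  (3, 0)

CALL maze.sense[dir='north']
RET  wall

CALL maze.sense[dir='east']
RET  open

CALL stack.push[x='east']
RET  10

CALL maze.move[dir='east']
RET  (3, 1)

CALL maze.sense[dir='north']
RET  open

CALL stack.push[x='north']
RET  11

CALL maze.move[dir='north']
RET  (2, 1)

CALL maze.sense[dir='north']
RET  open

CALL stack.push[x='north']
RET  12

CALL maze.move[dir='north']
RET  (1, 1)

CALL maze.sense[dir='west']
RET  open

CALL stack.push[x='west']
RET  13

CALL maze.move[dir='west']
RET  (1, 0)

CALL maze.sense[dir='north']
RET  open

CALL stack.push[x='north']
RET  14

CALL maze.move[dir='north']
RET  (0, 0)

CALL maze.sense[dir='east']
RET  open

CALL stack.push[x='east']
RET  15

CALL maze.move[dir='east']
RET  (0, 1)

CALL maze.sense[dir='east']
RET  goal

CALL maze.move[dir='east']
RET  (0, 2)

Answer: (0, 2)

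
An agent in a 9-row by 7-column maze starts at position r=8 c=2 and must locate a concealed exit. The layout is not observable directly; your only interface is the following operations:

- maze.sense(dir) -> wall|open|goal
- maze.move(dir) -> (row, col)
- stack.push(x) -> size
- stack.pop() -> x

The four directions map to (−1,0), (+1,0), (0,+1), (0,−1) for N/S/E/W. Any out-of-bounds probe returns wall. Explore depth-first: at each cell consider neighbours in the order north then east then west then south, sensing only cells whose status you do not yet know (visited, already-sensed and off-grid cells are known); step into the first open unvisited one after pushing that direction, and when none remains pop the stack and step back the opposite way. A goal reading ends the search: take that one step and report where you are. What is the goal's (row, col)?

I invoke maze.sense passing north, and see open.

I use stack.push passing north, yielding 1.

Calling maze.move passing north, : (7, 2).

Invoking maze.sense passing north, and get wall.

I run maze.sense passing east, which returns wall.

Invoking maze.sense passing west, and see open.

I invoke stack.push passing west, and see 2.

Calling maze.move passing west, : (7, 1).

I call maze.sense passing north, → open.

Now I run stack.push passing north, which returns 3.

I use maze.move passing north, giving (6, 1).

Then maze.sense passing north, — result: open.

I call stack.push passing north, yielding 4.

I call maze.move passing north, yielding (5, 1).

Then maze.sense passing north, : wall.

Using maze.sense passing east, — result: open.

I invoke stack.push passing east, : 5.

I invoke maze.move passing east, and see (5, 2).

Invoking maze.sense passing north, : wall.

Then maze.sense passing east, and observe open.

I run stack.push passing east, : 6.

Next I call maze.move passing east, → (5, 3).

Then maze.sense passing north, → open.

I try stack.push passing north, and get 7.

I use maze.move passing north, yielding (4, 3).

Next I call maze.sense passing north, and get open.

I use stack.push passing north, and observe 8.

I call maze.move passing north, and see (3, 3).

Then maze.sense passing north, giving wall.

Using maze.sense passing east, : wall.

Invoking maze.sense passing west, → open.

I try stack.push passing west, — result: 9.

I run maze.move passing west, giving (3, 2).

I invoke maze.sense passing north, yielding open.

I use stack.push passing north, and see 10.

I call maze.move passing north, yielding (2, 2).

Now I run maze.sense passing north, and get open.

I use stack.push passing north, : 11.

Now I run maze.move passing north, → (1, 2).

I invoke maze.sense passing north, and get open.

Next I call stack.push passing north, and get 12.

Next I call maze.move passing north, : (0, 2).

I use maze.sense passing east, : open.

Using stack.push passing east, and get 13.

Calling maze.move passing east, — result: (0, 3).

Next I call maze.sense passing east, and get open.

I invoke stack.push passing east, : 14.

Now I run maze.move passing east, and observe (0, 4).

Then maze.sense passing east, giving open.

Calling stack.push passing east, — result: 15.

I run maze.move passing east, — result: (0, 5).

I use maze.sense passing east, — result: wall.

Using maze.sense passing south, yielding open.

Using stack.push passing south, and see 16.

Next I call maze.move passing south, — result: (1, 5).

Then maze.sense passing east, and see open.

I call stack.push passing east, : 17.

Next I call maze.move passing east, and get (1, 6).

Calling maze.sense passing south, — result: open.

Then stack.push passing south, yielding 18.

Now I run maze.move passing south, and get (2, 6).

Calling maze.sense passing west, : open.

Invoking stack.push passing west, giving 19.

Then maze.move passing west, giving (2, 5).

I invoke maze.sense passing west, — result: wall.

I try maze.sense passing south, and observe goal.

Then maze.move passing south, which returns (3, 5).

Answer: (3, 5)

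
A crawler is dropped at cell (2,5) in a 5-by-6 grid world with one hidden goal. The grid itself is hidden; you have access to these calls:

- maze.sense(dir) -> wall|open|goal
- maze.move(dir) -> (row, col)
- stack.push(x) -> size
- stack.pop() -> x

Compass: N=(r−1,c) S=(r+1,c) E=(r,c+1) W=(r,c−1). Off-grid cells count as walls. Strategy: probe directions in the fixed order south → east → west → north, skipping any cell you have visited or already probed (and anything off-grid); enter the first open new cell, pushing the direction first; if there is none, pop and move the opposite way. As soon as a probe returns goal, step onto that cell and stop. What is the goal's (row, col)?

==> maze.sense(dir=south)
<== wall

==> maze.sense(dir=west)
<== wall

==> maze.sense(dir=north)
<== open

==> stack.push(x=north)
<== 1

==> maze.move(dir=north)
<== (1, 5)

==> maze.sense(dir=west)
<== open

==> stack.push(x=west)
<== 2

==> maze.move(dir=west)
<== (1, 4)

==> maze.sense(dir=west)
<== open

==> stack.push(x=west)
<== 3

==> maze.move(dir=west)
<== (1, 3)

==> maze.sense(dir=south)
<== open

==> stack.push(x=south)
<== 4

==> maze.move(dir=south)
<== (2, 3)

==> maze.sense(dir=south)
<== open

==> stack.push(x=south)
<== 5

==> maze.move(dir=south)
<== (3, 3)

==> maze.sense(dir=south)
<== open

==> stack.push(x=south)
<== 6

==> maze.move(dir=south)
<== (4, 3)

==> maze.sense(dir=east)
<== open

==> stack.push(x=east)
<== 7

==> maze.move(dir=east)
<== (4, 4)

==> maze.sense(dir=east)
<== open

==> stack.push(x=east)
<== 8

==> maze.move(dir=east)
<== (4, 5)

==> stack.pop()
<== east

==> maze.move(dir=west)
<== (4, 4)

==> maze.sense(dir=north)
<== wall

==> stack.pop()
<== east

==> maze.move(dir=west)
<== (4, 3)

==> maze.sense(dir=west)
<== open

==> stack.push(x=west)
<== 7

==> maze.move(dir=west)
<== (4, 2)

==> maze.sense(dir=west)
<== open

==> stack.push(x=west)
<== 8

==> maze.move(dir=west)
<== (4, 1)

==> maze.sense(dir=west)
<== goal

==> maze.move(dir=west)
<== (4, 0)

Answer: (4, 0)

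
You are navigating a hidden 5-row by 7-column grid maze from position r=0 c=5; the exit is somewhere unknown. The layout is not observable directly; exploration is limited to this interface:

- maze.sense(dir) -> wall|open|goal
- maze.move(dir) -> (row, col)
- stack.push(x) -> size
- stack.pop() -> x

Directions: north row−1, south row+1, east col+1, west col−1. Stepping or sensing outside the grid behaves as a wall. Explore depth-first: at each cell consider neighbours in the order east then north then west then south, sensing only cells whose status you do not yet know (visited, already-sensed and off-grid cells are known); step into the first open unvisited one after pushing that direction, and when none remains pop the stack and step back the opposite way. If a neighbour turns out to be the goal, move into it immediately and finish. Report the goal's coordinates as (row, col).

Action: maze.sense[dir='east']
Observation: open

Action: stack.push[x='east']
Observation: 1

Action: maze.move[dir='east']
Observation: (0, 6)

Action: maze.sense[dir='south']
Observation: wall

Action: stack.pop[]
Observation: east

Action: maze.move[dir='west']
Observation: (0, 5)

Action: maze.sense[dir='west']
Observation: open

Action: stack.push[x='west']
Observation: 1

Action: maze.move[dir='west']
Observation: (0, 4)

Action: maze.sense[dir='west']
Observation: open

Action: stack.push[x='west']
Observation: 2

Action: maze.move[dir='west']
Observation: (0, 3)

Action: maze.sense[dir='west']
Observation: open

Action: stack.push[x='west']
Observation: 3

Action: maze.move[dir='west']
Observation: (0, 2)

Action: maze.sense[dir='west']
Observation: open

Action: stack.push[x='west']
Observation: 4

Action: maze.move[dir='west']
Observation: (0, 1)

Action: maze.sense[dir='west']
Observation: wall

Action: maze.sense[dir='south']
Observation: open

Action: stack.push[x='south']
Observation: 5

Action: maze.move[dir='south']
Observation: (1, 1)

Action: maze.sense[dir='east']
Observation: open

Action: stack.push[x='east']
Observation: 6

Action: maze.move[dir='east']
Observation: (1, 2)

Action: maze.sense[dir='east']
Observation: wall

Action: maze.sense[dir='south']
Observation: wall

Action: stack.pop[]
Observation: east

Action: maze.move[dir='west']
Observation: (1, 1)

Action: maze.sense[dir='west']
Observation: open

Action: stack.push[x='west']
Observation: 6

Action: maze.move[dir='west']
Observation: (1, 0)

Action: maze.sense[dir='south']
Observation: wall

Action: stack.pop[]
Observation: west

Action: maze.move[dir='east']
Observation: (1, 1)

Action: maze.sense[dir='south']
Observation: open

Action: stack.push[x='south']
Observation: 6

Action: maze.move[dir='south']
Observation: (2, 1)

Action: maze.sense[dir='south']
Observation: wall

Action: stack.pop[]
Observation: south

Action: maze.move[dir='north']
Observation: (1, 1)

Action: stack.pop[]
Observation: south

Action: maze.move[dir='north']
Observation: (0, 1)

Action: stack.pop[]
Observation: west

Action: maze.move[dir='east']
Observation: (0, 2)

Action: stack.pop[]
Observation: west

Action: maze.move[dir='east']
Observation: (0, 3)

Action: stack.pop[]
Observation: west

Action: maze.move[dir='east']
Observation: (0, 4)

Action: maze.sense[dir='south']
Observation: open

Action: stack.push[x='south']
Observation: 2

Action: maze.move[dir='south']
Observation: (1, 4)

Action: maze.sense[dir='east']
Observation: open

Action: stack.push[x='east']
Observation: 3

Action: maze.move[dir='east']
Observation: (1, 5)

Action: maze.sense[dir='south']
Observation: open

Action: stack.push[x='south']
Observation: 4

Action: maze.move[dir='south']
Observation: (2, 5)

Action: maze.sense[dir='east']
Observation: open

Action: stack.push[x='east']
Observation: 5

Action: maze.move[dir='east']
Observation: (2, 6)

Action: maze.sense[dir='south']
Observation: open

Action: stack.push[x='south']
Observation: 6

Action: maze.move[dir='south']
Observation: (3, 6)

Action: maze.sense[dir='west']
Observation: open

Action: stack.push[x='west']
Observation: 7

Action: maze.move[dir='west']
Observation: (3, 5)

Action: maze.sense[dir='west']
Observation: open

Action: stack.push[x='west']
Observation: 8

Action: maze.move[dir='west']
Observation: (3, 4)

Action: maze.sense[dir='north']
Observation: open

Action: stack.push[x='north']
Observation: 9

Action: maze.move[dir='north']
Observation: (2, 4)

Action: maze.sense[dir='west']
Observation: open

Action: stack.push[x='west']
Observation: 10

Action: maze.move[dir='west']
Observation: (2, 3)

Action: maze.sense[dir='south']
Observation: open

Action: stack.push[x='south']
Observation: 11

Action: maze.move[dir='south']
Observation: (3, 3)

Action: maze.sense[dir='west']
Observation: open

Action: stack.push[x='west']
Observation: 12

Action: maze.move[dir='west']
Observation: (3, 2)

Action: maze.sense[dir='south']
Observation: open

Action: stack.push[x='south']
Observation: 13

Action: maze.move[dir='south']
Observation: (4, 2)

Action: maze.sense[dir='east']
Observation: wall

Action: maze.sense[dir='west']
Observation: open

Action: stack.push[x='west']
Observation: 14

Action: maze.move[dir='west']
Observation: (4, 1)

Action: maze.sense[dir='west']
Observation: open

Action: stack.push[x='west']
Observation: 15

Action: maze.move[dir='west']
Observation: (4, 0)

Action: maze.sense[dir='north']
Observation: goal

Action: maze.move[dir='north']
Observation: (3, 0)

Answer: (3, 0)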